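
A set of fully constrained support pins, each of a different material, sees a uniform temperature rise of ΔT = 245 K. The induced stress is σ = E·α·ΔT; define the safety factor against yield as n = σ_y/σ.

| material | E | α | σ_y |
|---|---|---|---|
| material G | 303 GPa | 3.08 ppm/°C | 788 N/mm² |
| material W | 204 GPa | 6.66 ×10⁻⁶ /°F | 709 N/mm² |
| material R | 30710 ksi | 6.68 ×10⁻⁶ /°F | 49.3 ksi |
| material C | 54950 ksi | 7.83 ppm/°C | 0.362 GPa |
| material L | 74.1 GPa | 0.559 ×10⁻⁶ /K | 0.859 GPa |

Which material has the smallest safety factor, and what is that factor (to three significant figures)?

material C, n = 0.498

With everything in SI (GPa, ×10⁻⁶/K, MPa):
  material G: E = 303.0, α = 3.08, σ_y = 788.0 → σ = 229 MPa, n = 3.45
  material W: E = 204.0, α = 12.0, σ_y = 709.0 → σ = 599 MPa, n = 1.18
  material R: E = 211.7, α = 12.0, σ_y = 339.9 → σ = 624 MPa, n = 0.545
  material C: E = 378.9, α = 7.83, σ_y = 362.0 → σ = 727 MPa, n = 0.498
  material L: E = 74.10, α = 0.559, σ_y = 859.0 → σ = 10.1 MPa, n = 84.6
Smallest n: material C with n = 0.498.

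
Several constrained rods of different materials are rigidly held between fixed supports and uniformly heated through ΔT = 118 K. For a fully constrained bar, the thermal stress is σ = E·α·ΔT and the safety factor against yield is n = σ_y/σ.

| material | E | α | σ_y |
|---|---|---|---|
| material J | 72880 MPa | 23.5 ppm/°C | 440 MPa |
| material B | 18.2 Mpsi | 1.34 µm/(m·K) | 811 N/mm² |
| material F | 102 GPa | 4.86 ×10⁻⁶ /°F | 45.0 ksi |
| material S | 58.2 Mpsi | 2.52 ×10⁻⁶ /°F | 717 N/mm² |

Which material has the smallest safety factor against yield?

In consistent units (E in GPa, α in ×10⁻⁶/K, σ_y in MPa):
  material J: E = 72.88, α = 23.5, σ_y = 440.0 → σ = 202 MPa, n = 2.18
  material B: E = 125.5, α = 1.34, σ_y = 811.0 → σ = 19.8 MPa, n = 40.9
  material F: E = 102.0, α = 8.75, σ_y = 310.3 → σ = 105 MPa, n = 2.95
  material S: E = 401.3, α = 4.54, σ_y = 717.0 → σ = 215 MPa, n = 3.34
Material J has the lowest safety factor, n = 2.18.

material J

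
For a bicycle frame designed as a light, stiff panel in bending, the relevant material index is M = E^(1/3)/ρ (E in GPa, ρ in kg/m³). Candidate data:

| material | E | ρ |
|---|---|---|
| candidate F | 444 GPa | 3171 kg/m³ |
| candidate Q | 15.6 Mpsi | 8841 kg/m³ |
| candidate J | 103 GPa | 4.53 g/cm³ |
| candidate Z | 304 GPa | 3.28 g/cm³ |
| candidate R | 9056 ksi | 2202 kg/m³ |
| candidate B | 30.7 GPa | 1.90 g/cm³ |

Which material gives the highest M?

candidate F

After converting to SI:
  candidate F: E = 444.0 GPa, ρ = 3171 kg/m³
  candidate Q: E = 107.6 GPa, ρ = 8841 kg/m³
  candidate J: E = 103.0 GPa, ρ = 4530 kg/m³
  candidate Z: E = 304.0 GPa, ρ = 3280 kg/m³
  candidate R: E = 62.44 GPa, ρ = 2202 kg/m³
  candidate B: E = 30.70 GPa, ρ = 1900 kg/m³
  candidate F: M = 2.41×10⁻³
  candidate Z: M = 2.05×10⁻³
  candidate R: M = 1.80×10⁻³
  candidate B: M = 1.65×10⁻³
  candidate J: M = 1.03×10⁻³
  candidate Q: M = 0.538×10⁻³
The maximum is for candidate F.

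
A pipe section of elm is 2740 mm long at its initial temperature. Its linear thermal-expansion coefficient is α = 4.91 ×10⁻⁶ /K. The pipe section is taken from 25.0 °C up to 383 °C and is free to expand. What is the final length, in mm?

ΔT = 383 − 25.0 = 358.0 K.
ΔL = α·L₀·ΔT = 4.91×10⁻⁶ × 2740 mm × 358.0 K = 4.82 mm.
L = L₀ + ΔL = 2740 + 4.82 = 2744.8 mm.

2744.8 mm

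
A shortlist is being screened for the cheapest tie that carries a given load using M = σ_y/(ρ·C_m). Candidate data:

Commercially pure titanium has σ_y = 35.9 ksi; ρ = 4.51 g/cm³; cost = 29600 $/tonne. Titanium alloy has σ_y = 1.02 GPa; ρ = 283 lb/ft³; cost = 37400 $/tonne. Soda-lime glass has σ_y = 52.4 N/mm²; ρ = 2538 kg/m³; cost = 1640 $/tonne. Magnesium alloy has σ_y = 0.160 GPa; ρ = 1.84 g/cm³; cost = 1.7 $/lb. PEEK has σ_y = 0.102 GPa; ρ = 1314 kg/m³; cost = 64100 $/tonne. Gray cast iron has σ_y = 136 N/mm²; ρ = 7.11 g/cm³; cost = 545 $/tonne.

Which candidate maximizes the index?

gray cast iron

Putting every candidate on a common basis:
  commercially pure titanium: σ_y = 247.5 MPa, ρ = 4510 kg/m³, cost = 29.60 $/kg
  titanium alloy: σ_y = 1020 MPa, ρ = 4533 kg/m³, cost = 37.40 $/kg
  soda-lime glass: σ_y = 52.40 MPa, ρ = 2538 kg/m³, cost = 1.640 $/kg
  magnesium alloy: σ_y = 160.0 MPa, ρ = 1840 kg/m³, cost = 3.748 $/kg
  PEEK: σ_y = 102.0 MPa, ρ = 1314 kg/m³, cost = 64.10 $/kg
  gray cast iron: σ_y = 136.0 MPa, ρ = 7110 kg/m³, cost = 0.5450 $/kg
  gray cast iron: M = 35.1 kN·m per $
  magnesium alloy: M = 23.2 kN·m per $
  soda-lime glass: M = 12.6 kN·m per $
  titanium alloy: M = 6.02 kN·m per $
  commercially pure titanium: M = 1.85 kN·m per $
  PEEK: M = 1.21 kN·m per $
Highest index: gray cast iron.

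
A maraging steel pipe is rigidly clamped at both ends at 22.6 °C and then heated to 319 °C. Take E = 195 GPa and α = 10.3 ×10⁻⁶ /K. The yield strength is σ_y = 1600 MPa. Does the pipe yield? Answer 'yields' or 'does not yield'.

ΔT = 296.4 K. Constrained thermal stress σ = E·α·ΔT = 195.0×10³ MPa × 10.3×10⁻⁶ × 296.4 = 595 MPa (compressive).
Compare to σ_y = 1600 MPa: σ < σ_y, so it does not yield.

does not yield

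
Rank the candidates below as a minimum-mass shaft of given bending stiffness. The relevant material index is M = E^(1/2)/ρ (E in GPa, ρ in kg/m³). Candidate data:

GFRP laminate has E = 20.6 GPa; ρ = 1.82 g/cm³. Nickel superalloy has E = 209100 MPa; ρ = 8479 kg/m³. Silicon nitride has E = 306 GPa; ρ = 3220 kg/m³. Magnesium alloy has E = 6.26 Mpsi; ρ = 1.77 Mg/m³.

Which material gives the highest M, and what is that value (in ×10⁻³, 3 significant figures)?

Convert each candidate to consistent units, then evaluate M:
  GFRP laminate: E = 20.60 GPa, ρ = 1820 kg/m³
  nickel superalloy: E = 209.1 GPa, ρ = 8479 kg/m³
  silicon nitride: E = 306.0 GPa, ρ = 3220 kg/m³
  magnesium alloy: E = 43.16 GPa, ρ = 1770 kg/m³
  silicon nitride: M = 5.43×10⁻³
  magnesium alloy: M = 3.71×10⁻³
  GFRP laminate: M = 2.49×10⁻³
  nickel superalloy: M = 1.71×10⁻³
Silicon nitride ranks first.

silicon nitride, M = 5.43×10⁻³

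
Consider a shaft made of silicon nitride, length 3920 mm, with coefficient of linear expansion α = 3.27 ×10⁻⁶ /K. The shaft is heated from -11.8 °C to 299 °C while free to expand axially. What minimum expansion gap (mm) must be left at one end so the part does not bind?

ΔT = 299 − (-11.8) = 310.8 K.
ΔL = α·L₀·ΔT = 3.27×10⁻⁶ × 3920 mm × 310.8 K = 3.98 mm.

3.98 mm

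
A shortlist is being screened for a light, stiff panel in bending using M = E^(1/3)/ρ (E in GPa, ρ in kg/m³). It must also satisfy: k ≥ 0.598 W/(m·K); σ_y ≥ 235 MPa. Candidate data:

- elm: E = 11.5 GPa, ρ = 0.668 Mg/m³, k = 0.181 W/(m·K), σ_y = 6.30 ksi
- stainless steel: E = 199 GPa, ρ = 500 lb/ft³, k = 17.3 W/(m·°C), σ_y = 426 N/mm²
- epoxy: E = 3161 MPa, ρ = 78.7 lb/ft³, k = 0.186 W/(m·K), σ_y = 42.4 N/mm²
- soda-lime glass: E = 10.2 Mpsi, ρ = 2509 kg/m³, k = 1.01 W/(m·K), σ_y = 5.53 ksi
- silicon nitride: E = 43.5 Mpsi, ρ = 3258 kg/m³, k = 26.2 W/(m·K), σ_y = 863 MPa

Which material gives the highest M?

silicon nitride

Screen on constraints: k ≥ 0.598 W/(m·K); σ_y ≥ 235 MPa. Survivors: stainless steel, silicon nitride.
In SI units:
  stainless steel: E = 199.0 GPa, ρ = 8009 kg/m³
  silicon nitride: E = 299.9 GPa, ρ = 3258 kg/m³
  silicon nitride: M = 2.05×10⁻³
  stainless steel: M = 0.729×10⁻³
Silicon nitride ranks first.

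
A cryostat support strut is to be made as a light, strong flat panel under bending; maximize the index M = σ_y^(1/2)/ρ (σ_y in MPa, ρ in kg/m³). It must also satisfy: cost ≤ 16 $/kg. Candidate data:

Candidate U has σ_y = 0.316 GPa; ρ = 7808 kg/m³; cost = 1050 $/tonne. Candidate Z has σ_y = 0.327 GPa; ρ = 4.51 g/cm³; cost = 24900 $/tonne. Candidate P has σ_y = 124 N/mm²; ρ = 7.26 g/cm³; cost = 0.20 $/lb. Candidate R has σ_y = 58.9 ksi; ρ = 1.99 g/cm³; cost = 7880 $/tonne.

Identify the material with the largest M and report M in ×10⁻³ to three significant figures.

Screen on constraints: cost ≤ 16 $/kg. Survivors: candidate U, candidate P, candidate R.
Normalizing units and computing the index:
  candidate U: σ_y = 316.0 MPa, ρ = 7808 kg/m³
  candidate P: σ_y = 124.0 MPa, ρ = 7260 kg/m³
  candidate R: σ_y = 406.1 MPa, ρ = 1990 kg/m³
  candidate R: M = 10.1×10⁻³
  candidate U: M = 2.28×10⁻³
  candidate P: M = 1.53×10⁻³
Highest index: candidate R.

candidate R, M = 10.1×10⁻³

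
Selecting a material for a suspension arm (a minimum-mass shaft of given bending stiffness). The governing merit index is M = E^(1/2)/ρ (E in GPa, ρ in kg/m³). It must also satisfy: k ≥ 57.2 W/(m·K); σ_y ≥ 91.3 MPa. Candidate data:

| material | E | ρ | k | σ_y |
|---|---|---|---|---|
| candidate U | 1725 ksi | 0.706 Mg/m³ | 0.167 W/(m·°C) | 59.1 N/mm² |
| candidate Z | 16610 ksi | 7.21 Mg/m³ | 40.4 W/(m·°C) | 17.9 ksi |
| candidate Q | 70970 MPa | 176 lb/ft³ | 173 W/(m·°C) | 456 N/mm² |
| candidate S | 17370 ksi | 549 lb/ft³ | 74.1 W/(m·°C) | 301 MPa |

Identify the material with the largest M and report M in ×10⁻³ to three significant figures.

Screen on constraints: k ≥ 57.2 W/(m·K); σ_y ≥ 91.3 MPa. Survivors: candidate Q, candidate S.
Convert each candidate to consistent units, then evaluate M:
  candidate Q: E = 70.97 GPa, ρ = 2819 kg/m³
  candidate S: E = 119.8 GPa, ρ = 8794 kg/m³
  candidate Q: M = 2.99×10⁻³
  candidate S: M = 1.24×10⁻³
Candidate Q ranks first.

candidate Q, M = 2.99×10⁻³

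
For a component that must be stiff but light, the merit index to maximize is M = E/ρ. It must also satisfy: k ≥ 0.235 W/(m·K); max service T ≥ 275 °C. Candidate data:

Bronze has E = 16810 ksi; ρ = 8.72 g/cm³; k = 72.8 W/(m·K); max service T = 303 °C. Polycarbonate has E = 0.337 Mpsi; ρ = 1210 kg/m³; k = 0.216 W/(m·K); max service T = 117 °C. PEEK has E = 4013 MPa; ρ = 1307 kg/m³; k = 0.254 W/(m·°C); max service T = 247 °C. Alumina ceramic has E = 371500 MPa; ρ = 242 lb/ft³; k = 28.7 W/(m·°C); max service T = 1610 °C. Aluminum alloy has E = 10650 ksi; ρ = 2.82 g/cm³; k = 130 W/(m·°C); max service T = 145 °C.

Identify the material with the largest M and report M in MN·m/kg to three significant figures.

Screen on constraints: k ≥ 0.235 W/(m·K); max service T ≥ 275 °C. Survivors: bronze, alumina ceramic.
Putting every candidate on a common basis:
  bronze: E = 115.9 GPa, ρ = 8720 kg/m³
  alumina ceramic: E = 371.5 GPa, ρ = 3876 kg/m³
  alumina ceramic: M = 95.8 MN·m/kg
  bronze: M = 13.3 MN·m/kg
The maximum is for alumina ceramic.

alumina ceramic, M = 95.8 MN·m/kg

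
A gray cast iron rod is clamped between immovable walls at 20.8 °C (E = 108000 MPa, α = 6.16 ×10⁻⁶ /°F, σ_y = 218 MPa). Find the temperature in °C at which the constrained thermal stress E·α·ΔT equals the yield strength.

203 °C

E = 108000 MPa = 108.0 GPa.
α = 6.16×10⁻⁶/°F × 9/5 = 11.1×10⁻⁶/K.
E·α·ΔT = 218.0 MPa ⇒ ΔT = 218.0 / (108.0×10³ × 11.1×10⁻⁶) = 182.0 K.
T = 20.8 + 182.0 = 202.8 °C.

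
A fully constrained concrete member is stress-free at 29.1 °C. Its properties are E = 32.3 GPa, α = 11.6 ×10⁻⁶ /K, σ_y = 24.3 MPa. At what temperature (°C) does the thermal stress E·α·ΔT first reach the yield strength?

94.0 °C

E·α·ΔT = 24.30 MPa ⇒ ΔT = 24.30 / (32.30×10³ × 11.6×10⁻⁶) = 64.86 K.
T = 29.1 + 64.86 = 93.96 °C.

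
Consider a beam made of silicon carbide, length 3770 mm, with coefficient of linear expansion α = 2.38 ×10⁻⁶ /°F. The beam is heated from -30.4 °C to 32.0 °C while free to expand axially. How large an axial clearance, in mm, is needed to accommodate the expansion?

1.01 mm

Convert α: 2.38×10⁻⁶/°F × (9/5) = 4.28×10⁻⁶/K.
ΔT = 32.0 − (-30.4) = 62.40 K.
ΔL = α·L₀·ΔT = 4.28×10⁻⁶ × 3770 mm × 62.40 K = 1.01 mm.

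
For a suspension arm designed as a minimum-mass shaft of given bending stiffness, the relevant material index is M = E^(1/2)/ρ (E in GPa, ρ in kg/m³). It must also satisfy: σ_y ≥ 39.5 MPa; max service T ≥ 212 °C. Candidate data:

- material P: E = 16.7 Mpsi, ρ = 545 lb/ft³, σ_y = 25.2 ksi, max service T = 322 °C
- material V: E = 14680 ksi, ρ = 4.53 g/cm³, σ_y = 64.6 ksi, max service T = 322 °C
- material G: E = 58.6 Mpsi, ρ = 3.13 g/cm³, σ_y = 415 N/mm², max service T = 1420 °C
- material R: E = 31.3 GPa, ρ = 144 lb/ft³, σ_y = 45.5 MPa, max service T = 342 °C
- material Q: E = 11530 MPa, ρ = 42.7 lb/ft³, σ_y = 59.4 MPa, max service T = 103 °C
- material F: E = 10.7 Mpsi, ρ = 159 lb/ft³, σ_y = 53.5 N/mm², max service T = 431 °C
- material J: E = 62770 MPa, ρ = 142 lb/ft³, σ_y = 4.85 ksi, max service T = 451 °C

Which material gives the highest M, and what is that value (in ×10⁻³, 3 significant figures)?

material G, M = 6.42×10⁻³

Screen on constraints: σ_y ≥ 39.5 MPa; max service T ≥ 212 °C. Survivors: material P, material V, material G, material R, material F.
Normalizing units and computing the index:
  material P: E = 115.1 GPa, ρ = 8730 kg/m³
  material V: E = 101.2 GPa, ρ = 4530 kg/m³
  material G: E = 404.0 GPa, ρ = 3130 kg/m³
  material R: E = 31.30 GPa, ρ = 2307 kg/m³
  material F: E = 73.77 GPa, ρ = 2547 kg/m³
  material G: M = 6.42×10⁻³
  material F: M = 3.37×10⁻³
  material R: M = 2.43×10⁻³
  material V: M = 2.22×10⁻³
  material P: M = 1.23×10⁻³
Highest index: material G.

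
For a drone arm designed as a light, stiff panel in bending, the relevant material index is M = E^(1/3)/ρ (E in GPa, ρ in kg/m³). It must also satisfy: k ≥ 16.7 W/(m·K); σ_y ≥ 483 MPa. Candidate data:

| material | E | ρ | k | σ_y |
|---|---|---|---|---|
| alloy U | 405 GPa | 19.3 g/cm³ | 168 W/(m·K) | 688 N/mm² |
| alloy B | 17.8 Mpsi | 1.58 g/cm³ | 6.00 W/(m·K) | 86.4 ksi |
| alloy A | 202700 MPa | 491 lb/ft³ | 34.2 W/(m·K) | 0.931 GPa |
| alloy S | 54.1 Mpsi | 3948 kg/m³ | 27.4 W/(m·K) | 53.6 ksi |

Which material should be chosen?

Screen on constraints: k ≥ 16.7 W/(m·K); σ_y ≥ 483 MPa. Survivors: alloy U, alloy A.
Convert each candidate to consistent units, then evaluate M:
  alloy U: E = 405.0 GPa, ρ = 19300 kg/m³
  alloy A: E = 202.7 GPa, ρ = 7865 kg/m³
  alloy A: M = 0.747×10⁻³
  alloy U: M = 0.383×10⁻³
Highest index: alloy A.

alloy A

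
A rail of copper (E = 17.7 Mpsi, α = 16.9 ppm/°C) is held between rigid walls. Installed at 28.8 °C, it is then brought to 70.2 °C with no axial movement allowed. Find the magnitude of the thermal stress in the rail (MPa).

E = 17.7 Mpsi = 122.0 GPa.
ΔT = 41.40 K. Constrained thermal stress σ = E·α·ΔT = 122.0×10³ MPa × 16.9×10⁻⁶ × 41.40 = 85.4 MPa (compressive).

85.4 MPa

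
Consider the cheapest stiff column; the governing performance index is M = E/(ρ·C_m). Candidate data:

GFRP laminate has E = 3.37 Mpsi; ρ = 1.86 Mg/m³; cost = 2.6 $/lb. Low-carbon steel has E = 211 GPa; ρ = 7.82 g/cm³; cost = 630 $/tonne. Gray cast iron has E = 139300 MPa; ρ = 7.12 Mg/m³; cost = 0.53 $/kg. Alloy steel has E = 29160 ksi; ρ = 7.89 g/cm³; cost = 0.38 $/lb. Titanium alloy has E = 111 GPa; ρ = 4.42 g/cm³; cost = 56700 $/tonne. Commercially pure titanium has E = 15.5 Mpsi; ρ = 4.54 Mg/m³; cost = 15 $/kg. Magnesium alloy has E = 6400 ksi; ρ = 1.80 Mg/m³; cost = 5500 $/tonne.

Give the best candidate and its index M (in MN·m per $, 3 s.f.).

In SI units:
  GFRP laminate: E = 23.24 GPa, ρ = 1860 kg/m³, cost = 5.732 $/kg
  low-carbon steel: E = 211.0 GPa, ρ = 7820 kg/m³, cost = 0.6300 $/kg
  gray cast iron: E = 139.3 GPa, ρ = 7120 kg/m³, cost = 0.5300 $/kg
  alloy steel: E = 201.1 GPa, ρ = 7890 kg/m³, cost = 0.8377 $/kg
  titanium alloy: E = 111.0 GPa, ρ = 4420 kg/m³, cost = 56.70 $/kg
  commercially pure titanium: E = 106.9 GPa, ρ = 4540 kg/m³, cost = 15.00 $/kg
  magnesium alloy: E = 44.13 GPa, ρ = 1800 kg/m³, cost = 5.500 $/kg
  low-carbon steel: M = 42.8 MN·m per $
  gray cast iron: M = 36.9 MN·m per $
  alloy steel: M = 30.4 MN·m per $
  magnesium alloy: M = 4.46 MN·m per $
  GFRP laminate: M = 2.18 MN·m per $
  commercially pure titanium: M = 1.57 MN·m per $
  titanium alloy: M = 0.443 MN·m per $
Highest index: low-carbon steel.

low-carbon steel, M = 42.8 MN·m per $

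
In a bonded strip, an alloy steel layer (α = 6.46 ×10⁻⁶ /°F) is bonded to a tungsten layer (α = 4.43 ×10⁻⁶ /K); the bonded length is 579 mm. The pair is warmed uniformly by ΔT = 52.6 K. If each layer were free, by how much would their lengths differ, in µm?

alloy steel: α = 6.46×10⁻⁶/°F × 9/5 = 11.6×10⁻⁶/K.
Δα = |11.6 − 4.43|×10⁻⁶/K = 7.20×10⁻⁶/K.
ΔL_mismatch = Δα·L·ΔT = 7.20×10⁻⁶ × 579.0 mm × 52.6 K = 219 µm.

219 µm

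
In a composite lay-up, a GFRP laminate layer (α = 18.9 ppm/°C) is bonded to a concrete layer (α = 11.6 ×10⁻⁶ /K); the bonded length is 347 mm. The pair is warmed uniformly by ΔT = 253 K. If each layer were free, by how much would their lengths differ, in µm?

641 µm

Δα = |18.9 − 11.6|×10⁻⁶/K = 7.30×10⁻⁶/K.
ΔL_mismatch = Δα·L·ΔT = 7.30×10⁻⁶ × 347.0 mm × 253.0 K = 641 µm.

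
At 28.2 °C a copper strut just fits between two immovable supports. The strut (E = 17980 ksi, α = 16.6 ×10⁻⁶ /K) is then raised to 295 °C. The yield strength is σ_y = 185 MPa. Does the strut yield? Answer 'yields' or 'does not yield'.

E = 17980 ksi = 124.0 GPa.
ΔT = 266.8 K. Constrained thermal stress σ = E·α·ΔT = 124.0×10³ MPa × 16.6×10⁻⁶ × 266.8 = 549 MPa (compressive).
Compare to σ_y = 185 MPa: σ ≥ σ_y, so it yields.

yields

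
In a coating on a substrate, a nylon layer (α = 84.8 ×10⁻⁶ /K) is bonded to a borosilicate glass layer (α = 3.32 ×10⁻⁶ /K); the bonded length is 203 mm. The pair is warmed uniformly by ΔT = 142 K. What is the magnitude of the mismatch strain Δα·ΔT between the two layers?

Δα = |84.8 − 3.32|×10⁻⁶/K = 81.5×10⁻⁶/K.
Mismatch strain = Δα·ΔT = 81.5×10⁻⁶ × 142.0 = 0.0116.

0.0116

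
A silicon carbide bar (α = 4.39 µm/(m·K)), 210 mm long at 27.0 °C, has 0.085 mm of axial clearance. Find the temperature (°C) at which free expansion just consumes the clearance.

α·L₀·ΔT = 0.085 mm ⇒ ΔT = 0.085 / (4.39×10⁻⁶ × 210.0) = 92.20 K.
T = 27.0 + 92.20 = 119.2 °C.

119 °C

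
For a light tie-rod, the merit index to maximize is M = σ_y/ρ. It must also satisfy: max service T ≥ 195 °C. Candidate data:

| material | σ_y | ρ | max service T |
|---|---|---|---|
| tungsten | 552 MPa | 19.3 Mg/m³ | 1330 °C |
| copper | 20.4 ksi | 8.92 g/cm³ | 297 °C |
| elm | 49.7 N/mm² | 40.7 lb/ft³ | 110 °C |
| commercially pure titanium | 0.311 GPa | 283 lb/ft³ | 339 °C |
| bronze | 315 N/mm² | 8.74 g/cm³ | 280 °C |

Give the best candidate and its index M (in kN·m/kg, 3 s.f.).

commercially pure titanium, M = 68.6 kN·m/kg

Screen on constraints: max service T ≥ 195 °C. Survivors: tungsten, copper, commercially pure titanium, bronze.
Putting every candidate on a common basis:
  tungsten: σ_y = 552.0 MPa, ρ = 19300 kg/m³
  copper: σ_y = 140.7 MPa, ρ = 8920 kg/m³
  commercially pure titanium: σ_y = 311.0 MPa, ρ = 4533 kg/m³
  bronze: σ_y = 315.0 MPa, ρ = 8740 kg/m³
  commercially pure titanium: M = 68.6 kN·m/kg
  bronze: M = 36.0 kN·m/kg
  tungsten: M = 28.6 kN·m/kg
  copper: M = 15.8 kN·m/kg
Commercially pure titanium has the largest M.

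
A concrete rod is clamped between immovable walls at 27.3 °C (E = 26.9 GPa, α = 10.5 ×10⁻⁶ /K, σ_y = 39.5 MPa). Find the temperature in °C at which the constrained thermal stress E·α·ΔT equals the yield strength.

E·α·ΔT = 39.50 MPa ⇒ ΔT = 39.50 / (26.90×10³ × 10.5×10⁻⁶) = 139.8 K.
T = 27.3 + 139.8 = 167.1 °C.

167 °C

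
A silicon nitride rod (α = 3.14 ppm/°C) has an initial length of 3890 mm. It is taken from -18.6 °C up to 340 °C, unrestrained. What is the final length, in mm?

3894.4 mm

ΔT = 340 − (-18.6) = 358.6 K.
ΔL = α·L₀·ΔT = 3.14×10⁻⁶ × 3890 mm × 358.6 K = 4.38 mm.
L = L₀ + ΔL = 3890 + 4.38 = 3894.4 mm.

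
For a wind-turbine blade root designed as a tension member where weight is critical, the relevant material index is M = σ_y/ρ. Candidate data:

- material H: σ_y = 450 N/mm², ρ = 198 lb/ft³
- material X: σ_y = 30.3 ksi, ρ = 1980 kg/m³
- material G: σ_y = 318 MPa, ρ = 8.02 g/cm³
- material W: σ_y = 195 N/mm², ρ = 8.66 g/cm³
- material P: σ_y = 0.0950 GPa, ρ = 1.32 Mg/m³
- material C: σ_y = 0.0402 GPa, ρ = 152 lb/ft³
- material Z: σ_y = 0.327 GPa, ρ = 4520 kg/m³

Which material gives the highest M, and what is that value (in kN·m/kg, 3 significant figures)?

material H, M = 142 kN·m/kg

Putting every candidate on a common basis:
  material H: σ_y = 450.0 MPa, ρ = 3172 kg/m³
  material X: σ_y = 208.9 MPa, ρ = 1980 kg/m³
  material G: σ_y = 318.0 MPa, ρ = 8020 kg/m³
  material W: σ_y = 195.0 MPa, ρ = 8660 kg/m³
  material P: σ_y = 95.00 MPa, ρ = 1320 kg/m³
  material C: σ_y = 40.20 MPa, ρ = 2435 kg/m³
  material Z: σ_y = 327.0 MPa, ρ = 4520 kg/m³
  material H: M = 142 kN·m/kg
  material X: M = 106 kN·m/kg
  material Z: M = 72.3 kN·m/kg
  material P: M = 72.0 kN·m/kg
  material G: M = 39.7 kN·m/kg
  material W: M = 22.5 kN·m/kg
  material C: M = 16.5 kN·m/kg
Highest index: material H.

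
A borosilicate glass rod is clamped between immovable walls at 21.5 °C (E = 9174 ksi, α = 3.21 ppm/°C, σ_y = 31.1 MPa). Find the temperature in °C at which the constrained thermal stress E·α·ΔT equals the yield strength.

E = 9174 ksi = 63.25 GPa.
E·α·ΔT = 31.10 MPa ⇒ ΔT = 31.10 / (63.25×10³ × 3.21×10⁻⁶) = 153.2 K.
T = 21.5 + 153.2 = 174.7 °C.

175 °C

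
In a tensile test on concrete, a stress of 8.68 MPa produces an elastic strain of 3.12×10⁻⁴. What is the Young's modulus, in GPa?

E = σ/ε = 8.68 MPa / 3.12×10⁻⁴ = 27820 MPa = 27.8 GPa.

27.8 GPa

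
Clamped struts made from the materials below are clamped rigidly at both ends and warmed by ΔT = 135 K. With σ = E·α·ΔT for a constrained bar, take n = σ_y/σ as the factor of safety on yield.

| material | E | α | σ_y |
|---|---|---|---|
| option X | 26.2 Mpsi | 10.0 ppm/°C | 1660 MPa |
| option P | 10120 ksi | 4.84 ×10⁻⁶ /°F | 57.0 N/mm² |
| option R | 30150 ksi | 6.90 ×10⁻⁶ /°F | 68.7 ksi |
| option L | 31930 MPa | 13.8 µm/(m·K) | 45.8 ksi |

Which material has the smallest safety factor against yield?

option P

Per material, after unit conversion:
  option X: E = 180.6, α = 10.0, σ_y = 1660 → σ = 244 MPa, n = 6.81
  option P: E = 69.77, α = 8.71, σ_y = 57.00 → σ = 82.1 MPa, n = 0.695
  option R: E = 207.9, α = 12.4, σ_y = 473.7 → σ = 349 MPa, n = 1.36
  option L: E = 31.93, α = 13.8, σ_y = 315.8 → σ = 59.5 MPa, n = 5.31
Option P has the lowest safety factor, n = 0.695.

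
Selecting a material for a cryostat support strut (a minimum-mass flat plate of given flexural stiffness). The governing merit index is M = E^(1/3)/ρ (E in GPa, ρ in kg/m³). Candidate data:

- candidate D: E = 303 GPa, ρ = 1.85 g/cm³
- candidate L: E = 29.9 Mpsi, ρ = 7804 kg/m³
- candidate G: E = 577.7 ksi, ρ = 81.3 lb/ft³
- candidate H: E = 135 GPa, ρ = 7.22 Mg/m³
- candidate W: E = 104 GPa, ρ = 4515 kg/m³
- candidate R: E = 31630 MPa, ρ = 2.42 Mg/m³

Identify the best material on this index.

candidate D

After converting to SI:
  candidate D: E = 303.0 GPa, ρ = 1850 kg/m³
  candidate L: E = 206.2 GPa, ρ = 7804 kg/m³
  candidate G: E = 3.983 GPa, ρ = 1302 kg/m³
  candidate H: E = 135.0 GPa, ρ = 7220 kg/m³
  candidate W: E = 104.0 GPa, ρ = 4515 kg/m³
  candidate R: E = 31.63 GPa, ρ = 2420 kg/m³
  candidate D: M = 3.63×10⁻³
  candidate R: M = 1.31×10⁻³
  candidate G: M = 1.22×10⁻³
  candidate W: M = 1.04×10⁻³
  candidate L: M = 0.757×10⁻³
  candidate H: M = 0.711×10⁻³
Highest index: candidate D.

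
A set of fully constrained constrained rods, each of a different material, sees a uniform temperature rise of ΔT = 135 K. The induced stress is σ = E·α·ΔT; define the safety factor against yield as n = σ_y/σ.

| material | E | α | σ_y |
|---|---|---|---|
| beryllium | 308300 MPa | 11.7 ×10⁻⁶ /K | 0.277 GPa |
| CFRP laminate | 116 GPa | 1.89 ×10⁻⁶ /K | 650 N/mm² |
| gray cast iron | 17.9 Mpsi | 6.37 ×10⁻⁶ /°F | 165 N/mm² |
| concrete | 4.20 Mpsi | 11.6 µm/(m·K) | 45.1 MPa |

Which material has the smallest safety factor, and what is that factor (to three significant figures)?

In consistent units (E in GPa, α in ×10⁻⁶/K, σ_y in MPa):
  beryllium: E = 308.3, α = 11.7, σ_y = 277.0 → σ = 487 MPa, n = 0.569
  CFRP laminate: E = 116.0, α = 1.89, σ_y = 650.0 → σ = 29.6 MPa, n = 22.0
  gray cast iron: E = 123.4, α = 11.5, σ_y = 165.0 → σ = 191 MPa, n = 0.864
  concrete: E = 28.96, α = 11.6, σ_y = 45.10 → σ = 45.3 MPa, n = 0.995
Smallest n: beryllium with n = 0.569.

beryllium, n = 0.569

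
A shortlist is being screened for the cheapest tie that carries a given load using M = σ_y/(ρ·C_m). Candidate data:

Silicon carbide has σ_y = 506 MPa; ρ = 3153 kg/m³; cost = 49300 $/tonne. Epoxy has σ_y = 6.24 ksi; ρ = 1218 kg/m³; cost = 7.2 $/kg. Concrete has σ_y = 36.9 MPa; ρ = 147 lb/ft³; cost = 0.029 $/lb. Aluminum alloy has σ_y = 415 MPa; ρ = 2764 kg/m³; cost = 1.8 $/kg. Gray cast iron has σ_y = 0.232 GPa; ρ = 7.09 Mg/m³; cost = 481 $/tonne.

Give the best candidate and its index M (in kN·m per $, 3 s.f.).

concrete, M = 245 kN·m per $

In SI units:
  silicon carbide: σ_y = 506.0 MPa, ρ = 3153 kg/m³, cost = 49.30 $/kg
  epoxy: σ_y = 43.02 MPa, ρ = 1218 kg/m³, cost = 7.200 $/kg
  concrete: σ_y = 36.90 MPa, ρ = 2355 kg/m³, cost = 0.06393 $/kg
  aluminum alloy: σ_y = 415.0 MPa, ρ = 2764 kg/m³, cost = 1.800 $/kg
  gray cast iron: σ_y = 232.0 MPa, ρ = 7090 kg/m³, cost = 0.4810 $/kg
  concrete: M = 245 kN·m per $
  aluminum alloy: M = 83.4 kN·m per $
  gray cast iron: M = 68.0 kN·m per $
  epoxy: M = 4.91 kN·m per $
  silicon carbide: M = 3.26 kN·m per $
The maximum is for concrete.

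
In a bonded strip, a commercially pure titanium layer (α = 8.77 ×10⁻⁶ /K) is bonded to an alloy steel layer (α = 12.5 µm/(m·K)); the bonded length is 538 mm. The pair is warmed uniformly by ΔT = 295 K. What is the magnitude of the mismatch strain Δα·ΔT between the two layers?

Δα = |8.77 − 12.5|×10⁻⁶/K = 3.73×10⁻⁶/K.
Mismatch strain = Δα·ΔT = 3.73×10⁻⁶ × 295.0 = 1.10×10⁻³.

1.10×10⁻³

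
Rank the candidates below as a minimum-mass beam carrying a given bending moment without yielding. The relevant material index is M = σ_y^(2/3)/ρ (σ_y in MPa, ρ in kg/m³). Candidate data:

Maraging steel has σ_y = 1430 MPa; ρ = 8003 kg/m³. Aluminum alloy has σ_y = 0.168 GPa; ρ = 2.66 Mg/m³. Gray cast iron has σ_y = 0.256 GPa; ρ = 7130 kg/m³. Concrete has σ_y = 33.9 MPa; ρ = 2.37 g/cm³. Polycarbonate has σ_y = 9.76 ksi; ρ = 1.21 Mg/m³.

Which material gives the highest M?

maraging steel

Putting every candidate on a common basis:
  maraging steel: σ_y = 1430 MPa, ρ = 8003 kg/m³
  aluminum alloy: σ_y = 168.0 MPa, ρ = 2660 kg/m³
  gray cast iron: σ_y = 256.0 MPa, ρ = 7130 kg/m³
  concrete: σ_y = 33.90 MPa, ρ = 2370 kg/m³
  polycarbonate: σ_y = 67.29 MPa, ρ = 1210 kg/m³
  maraging steel: M = 15.9×10⁻³
  polycarbonate: M = 13.7×10⁻³
  aluminum alloy: M = 11.4×10⁻³
  gray cast iron: M = 5.65×10⁻³
  concrete: M = 4.42×10⁻³
The maximum is for maraging steel.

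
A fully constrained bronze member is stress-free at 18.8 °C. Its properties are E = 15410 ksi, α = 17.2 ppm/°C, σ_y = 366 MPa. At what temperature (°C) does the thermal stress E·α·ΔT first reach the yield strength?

E = 15410 ksi = 106.2 GPa.
E·α·ΔT = 366.0 MPa ⇒ ΔT = 366.0 / (106.2×10³ × 17.2×10⁻⁶) = 200.3 K.
T = 18.8 + 200.3 = 219.1 °C.

219 °C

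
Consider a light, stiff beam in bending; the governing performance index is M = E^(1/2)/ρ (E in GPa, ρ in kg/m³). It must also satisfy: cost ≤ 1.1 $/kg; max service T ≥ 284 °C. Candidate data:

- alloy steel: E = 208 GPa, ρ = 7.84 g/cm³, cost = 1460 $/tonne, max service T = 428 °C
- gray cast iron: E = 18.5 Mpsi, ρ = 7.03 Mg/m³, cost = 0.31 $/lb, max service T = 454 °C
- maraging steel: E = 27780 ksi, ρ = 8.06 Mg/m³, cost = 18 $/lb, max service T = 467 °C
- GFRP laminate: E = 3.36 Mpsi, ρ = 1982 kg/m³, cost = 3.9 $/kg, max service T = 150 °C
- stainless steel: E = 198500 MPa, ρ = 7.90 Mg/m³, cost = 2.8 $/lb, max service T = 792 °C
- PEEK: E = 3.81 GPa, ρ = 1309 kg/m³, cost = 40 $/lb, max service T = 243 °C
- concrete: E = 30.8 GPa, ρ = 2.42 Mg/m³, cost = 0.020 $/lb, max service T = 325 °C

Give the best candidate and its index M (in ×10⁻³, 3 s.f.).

Screen on constraints: cost ≤ 1.1 $/kg; max service T ≥ 284 °C. Survivors: gray cast iron, concrete.
In SI units:
  gray cast iron: E = 127.6 GPa, ρ = 7030 kg/m³
  concrete: E = 30.80 GPa, ρ = 2420 kg/m³
  concrete: M = 2.29×10⁻³
  gray cast iron: M = 1.61×10⁻³
Concrete has the largest M.

concrete, M = 2.29×10⁻³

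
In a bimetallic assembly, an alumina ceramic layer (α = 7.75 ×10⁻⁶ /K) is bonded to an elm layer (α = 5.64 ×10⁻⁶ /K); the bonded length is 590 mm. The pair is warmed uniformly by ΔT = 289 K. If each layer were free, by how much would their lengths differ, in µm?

Δα = |7.75 − 5.64|×10⁻⁶/K = 2.11×10⁻⁶/K.
ΔL_mismatch = Δα·L·ΔT = 2.11×10⁻⁶ × 590.0 mm × 289.0 K = 360 µm.

360 µm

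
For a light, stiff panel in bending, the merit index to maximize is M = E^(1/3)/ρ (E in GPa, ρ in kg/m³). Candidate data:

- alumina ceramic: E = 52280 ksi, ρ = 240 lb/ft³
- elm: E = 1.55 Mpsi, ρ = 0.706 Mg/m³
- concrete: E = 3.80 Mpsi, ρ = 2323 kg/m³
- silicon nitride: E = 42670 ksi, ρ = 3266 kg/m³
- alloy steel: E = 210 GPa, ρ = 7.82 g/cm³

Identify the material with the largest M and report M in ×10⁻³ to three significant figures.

After converting to SI:
  alumina ceramic: E = 360.5 GPa, ρ = 3844 kg/m³
  elm: E = 10.69 GPa, ρ = 706.0 kg/m³
  concrete: E = 26.20 GPa, ρ = 2323 kg/m³
  silicon nitride: E = 294.2 GPa, ρ = 3266 kg/m³
  alloy steel: E = 210.0 GPa, ρ = 7820 kg/m³
  elm: M = 3.12×10⁻³
  silicon nitride: M = 2.04×10⁻³
  alumina ceramic: M = 1.85×10⁻³
  concrete: M = 1.28×10⁻³
  alloy steel: M = 0.760×10⁻³
The maximum is for elm.

elm, M = 3.12×10⁻³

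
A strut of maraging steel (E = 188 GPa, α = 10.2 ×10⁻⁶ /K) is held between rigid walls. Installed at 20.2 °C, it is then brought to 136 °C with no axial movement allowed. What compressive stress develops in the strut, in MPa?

222 MPa

ΔT = 115.8 K. Constrained thermal stress σ = E·α·ΔT = 188.0×10³ MPa × 10.2×10⁻⁶ × 115.8 = 222 MPa (compressive).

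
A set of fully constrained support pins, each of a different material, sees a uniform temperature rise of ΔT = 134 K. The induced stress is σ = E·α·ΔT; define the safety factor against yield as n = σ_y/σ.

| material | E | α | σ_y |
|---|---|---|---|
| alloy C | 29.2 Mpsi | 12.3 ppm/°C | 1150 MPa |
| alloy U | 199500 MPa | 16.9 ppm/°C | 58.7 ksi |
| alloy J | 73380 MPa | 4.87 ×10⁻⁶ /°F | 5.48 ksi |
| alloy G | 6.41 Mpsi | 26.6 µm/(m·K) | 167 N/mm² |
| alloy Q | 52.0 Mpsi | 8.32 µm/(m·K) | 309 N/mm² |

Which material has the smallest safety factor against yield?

alloy J

Per material, after unit conversion:
  alloy C: E = 201.3, α = 12.3, σ_y = 1150 → σ = 332 MPa, n = 3.47
  alloy U: E = 199.5, α = 16.9, σ_y = 404.7 → σ = 452 MPa, n = 0.896
  alloy J: E = 73.38, α = 8.77, σ_y = 37.78 → σ = 86.2 MPa, n = 0.438
  alloy G: E = 44.20, α = 26.6, σ_y = 167.0 → σ = 158 MPa, n = 1.06
  alloy Q: E = 358.5, α = 8.32, σ_y = 309.0 → σ = 400 MPa, n = 0.773
The minimum is alloy J at n = 0.438.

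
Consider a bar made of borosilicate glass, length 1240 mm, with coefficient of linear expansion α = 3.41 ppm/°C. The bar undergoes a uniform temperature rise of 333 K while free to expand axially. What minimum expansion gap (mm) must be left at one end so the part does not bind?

1.41 mm

ΔL = α·L₀·ΔT = 3.41×10⁻⁶ × 1240 mm × 333.0 K = 1.41 mm.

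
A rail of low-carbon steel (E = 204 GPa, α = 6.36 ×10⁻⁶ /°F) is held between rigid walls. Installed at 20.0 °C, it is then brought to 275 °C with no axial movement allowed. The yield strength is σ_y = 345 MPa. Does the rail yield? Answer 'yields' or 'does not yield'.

α = 6.36×10⁻⁶/°F × 9/5 = 11.4×10⁻⁶/K.
ΔT = 255.0 K. Constrained thermal stress σ = E·α·ΔT = 204.0×10³ MPa × 11.4×10⁻⁶ × 255.0 = 596 MPa (compressive).
Compare to σ_y = 345 MPa: σ ≥ σ_y, so it yields.

yields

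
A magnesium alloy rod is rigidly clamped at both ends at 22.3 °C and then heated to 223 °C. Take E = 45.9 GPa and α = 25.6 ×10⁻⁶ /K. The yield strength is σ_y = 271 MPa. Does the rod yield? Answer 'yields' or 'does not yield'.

ΔT = 200.7 K. Constrained thermal stress σ = E·α·ΔT = 45.90×10³ MPa × 25.6×10⁻⁶ × 200.7 = 236 MPa (compressive).
Compare to σ_y = 271 MPa: σ < σ_y, so it does not yield.

does not yield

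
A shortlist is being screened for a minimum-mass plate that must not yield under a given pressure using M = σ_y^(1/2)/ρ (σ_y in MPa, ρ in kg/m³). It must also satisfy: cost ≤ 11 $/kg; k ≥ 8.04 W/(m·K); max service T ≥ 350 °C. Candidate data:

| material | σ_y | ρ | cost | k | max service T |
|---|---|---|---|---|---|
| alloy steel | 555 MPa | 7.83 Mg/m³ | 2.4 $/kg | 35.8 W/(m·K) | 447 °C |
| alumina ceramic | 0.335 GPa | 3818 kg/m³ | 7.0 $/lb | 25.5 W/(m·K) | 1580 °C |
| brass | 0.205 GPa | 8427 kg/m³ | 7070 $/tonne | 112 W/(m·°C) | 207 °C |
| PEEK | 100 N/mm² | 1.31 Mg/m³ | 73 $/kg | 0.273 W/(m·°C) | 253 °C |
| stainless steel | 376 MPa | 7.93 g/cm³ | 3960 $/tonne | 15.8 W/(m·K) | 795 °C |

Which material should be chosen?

Screen on constraints: cost ≤ 11 $/kg; k ≥ 8.04 W/(m·K); max service T ≥ 350 °C. Survivors: alloy steel, stainless steel.
In SI units:
  alloy steel: σ_y = 555.0 MPa, ρ = 7830 kg/m³
  stainless steel: σ_y = 376.0 MPa, ρ = 7930 kg/m³
  alloy steel: M = 3.01×10⁻³
  stainless steel: M = 2.45×10⁻³
Alloy steel ranks first.

alloy steel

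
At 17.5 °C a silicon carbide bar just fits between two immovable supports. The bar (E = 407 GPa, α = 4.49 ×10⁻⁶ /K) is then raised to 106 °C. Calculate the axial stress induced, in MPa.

ΔT = 88.50 K. Constrained thermal stress σ = E·α·ΔT = 407.0×10³ MPa × 4.49×10⁻⁶ × 88.50 = 162 MPa (compressive).

162 MPa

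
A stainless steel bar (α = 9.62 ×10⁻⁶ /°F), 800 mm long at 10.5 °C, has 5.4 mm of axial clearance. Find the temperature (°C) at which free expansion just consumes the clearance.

α = 9.62×10⁻⁶/°F × 9/5 = 17.3×10⁻⁶/K.
α·L₀·ΔT = 5.4 mm ⇒ ΔT = 5.4 / (17.3×10⁻⁶ × 800.0) = 389.8 K.
T = 10.5 + 389.8 = 400.3 °C.

400 °C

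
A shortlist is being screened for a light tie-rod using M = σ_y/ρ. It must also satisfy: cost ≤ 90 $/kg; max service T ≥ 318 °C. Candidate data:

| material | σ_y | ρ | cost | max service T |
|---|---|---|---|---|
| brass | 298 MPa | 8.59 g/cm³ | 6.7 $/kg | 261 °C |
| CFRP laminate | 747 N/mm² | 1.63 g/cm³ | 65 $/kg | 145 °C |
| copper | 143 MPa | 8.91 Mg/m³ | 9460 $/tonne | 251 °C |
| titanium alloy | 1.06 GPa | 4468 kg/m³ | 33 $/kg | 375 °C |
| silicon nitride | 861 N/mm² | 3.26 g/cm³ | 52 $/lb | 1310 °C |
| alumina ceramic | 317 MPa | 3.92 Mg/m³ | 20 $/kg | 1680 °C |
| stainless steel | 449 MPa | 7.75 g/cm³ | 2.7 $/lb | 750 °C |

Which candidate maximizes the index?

titanium alloy

Screen on constraints: cost ≤ 90 $/kg; max service T ≥ 318 °C. Survivors: titanium alloy, alumina ceramic, stainless steel.
After converting to SI:
  titanium alloy: σ_y = 1060 MPa, ρ = 4468 kg/m³
  alumina ceramic: σ_y = 317.0 MPa, ρ = 3920 kg/m³
  stainless steel: σ_y = 449.0 MPa, ρ = 7750 kg/m³
  titanium alloy: M = 237 kN·m/kg
  alumina ceramic: M = 80.9 kN·m/kg
  stainless steel: M = 57.9 kN·m/kg
Titanium alloy has the largest M.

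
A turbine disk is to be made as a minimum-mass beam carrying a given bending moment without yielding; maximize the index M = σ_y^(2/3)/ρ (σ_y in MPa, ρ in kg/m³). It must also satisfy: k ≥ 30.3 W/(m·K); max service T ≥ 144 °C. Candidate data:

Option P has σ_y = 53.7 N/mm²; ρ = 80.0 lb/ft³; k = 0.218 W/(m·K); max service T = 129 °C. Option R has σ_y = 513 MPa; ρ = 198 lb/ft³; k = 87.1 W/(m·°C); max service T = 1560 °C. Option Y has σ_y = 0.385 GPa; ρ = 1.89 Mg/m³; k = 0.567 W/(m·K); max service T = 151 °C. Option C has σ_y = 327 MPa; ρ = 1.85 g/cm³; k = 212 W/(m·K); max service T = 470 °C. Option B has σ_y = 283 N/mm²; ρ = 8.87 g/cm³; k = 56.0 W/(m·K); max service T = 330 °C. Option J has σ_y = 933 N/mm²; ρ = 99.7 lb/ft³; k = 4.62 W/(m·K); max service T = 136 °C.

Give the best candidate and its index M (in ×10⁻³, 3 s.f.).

option C, M = 25.7×10⁻³

Screen on constraints: k ≥ 30.3 W/(m·K); max service T ≥ 144 °C. Survivors: option R, option C, option B.
Normalizing units and computing the index:
  option R: σ_y = 513.0 MPa, ρ = 3172 kg/m³
  option C: σ_y = 327.0 MPa, ρ = 1850 kg/m³
  option B: σ_y = 283.0 MPa, ρ = 8870 kg/m³
  option C: M = 25.7×10⁻³
  option R: M = 20.2×10⁻³
  option B: M = 4.86×10⁻³
Highest index: option C.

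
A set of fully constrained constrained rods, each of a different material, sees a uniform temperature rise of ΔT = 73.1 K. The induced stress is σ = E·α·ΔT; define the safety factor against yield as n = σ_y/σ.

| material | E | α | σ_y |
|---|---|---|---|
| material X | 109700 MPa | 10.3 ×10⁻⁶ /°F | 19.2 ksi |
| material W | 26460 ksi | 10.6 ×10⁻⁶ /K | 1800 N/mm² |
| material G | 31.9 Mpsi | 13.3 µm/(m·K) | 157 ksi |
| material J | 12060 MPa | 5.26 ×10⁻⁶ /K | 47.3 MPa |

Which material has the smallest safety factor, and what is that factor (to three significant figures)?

In consistent units (E in GPa, α in ×10⁻⁶/K, σ_y in MPa):
  material X: E = 109.7, α = 18.5, σ_y = 132.4 → σ = 149 MPa, n = 0.890
  material W: E = 182.4, α = 10.6, σ_y = 1800 → σ = 141 MPa, n = 12.7
  material G: E = 219.9, α = 13.3, σ_y = 1082 → σ = 214 MPa, n = 5.06
  material J: E = 12.06, α = 5.26, σ_y = 47.30 → σ = 4.64 MPa, n = 10.2
Smallest n: material X with n = 0.890.

material X, n = 0.890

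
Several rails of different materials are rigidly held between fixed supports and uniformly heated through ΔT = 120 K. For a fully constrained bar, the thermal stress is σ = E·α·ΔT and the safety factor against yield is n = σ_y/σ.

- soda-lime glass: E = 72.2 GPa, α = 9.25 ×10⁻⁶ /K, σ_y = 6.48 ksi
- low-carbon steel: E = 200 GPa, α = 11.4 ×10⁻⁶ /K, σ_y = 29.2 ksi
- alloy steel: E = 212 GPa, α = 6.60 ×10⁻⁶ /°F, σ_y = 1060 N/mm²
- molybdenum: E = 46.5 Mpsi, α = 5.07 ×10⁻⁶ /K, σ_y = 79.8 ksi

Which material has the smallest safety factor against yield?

soda-lime glass

In consistent units (E in GPa, α in ×10⁻⁶/K, σ_y in MPa):
  soda-lime glass: E = 72.20, α = 9.25, σ_y = 44.68 → σ = 80.1 MPa, n = 0.557
  low-carbon steel: E = 200.0, α = 11.4, σ_y = 201.3 → σ = 274 MPa, n = 0.736
  alloy steel: E = 212.0, α = 11.9, σ_y = 1060 → σ = 302 MPa, n = 3.51
  molybdenum: E = 320.6, α = 5.07, σ_y = 550.2 → σ = 195 MPa, n = 2.82
Smallest n: soda-lime glass with n = 0.557.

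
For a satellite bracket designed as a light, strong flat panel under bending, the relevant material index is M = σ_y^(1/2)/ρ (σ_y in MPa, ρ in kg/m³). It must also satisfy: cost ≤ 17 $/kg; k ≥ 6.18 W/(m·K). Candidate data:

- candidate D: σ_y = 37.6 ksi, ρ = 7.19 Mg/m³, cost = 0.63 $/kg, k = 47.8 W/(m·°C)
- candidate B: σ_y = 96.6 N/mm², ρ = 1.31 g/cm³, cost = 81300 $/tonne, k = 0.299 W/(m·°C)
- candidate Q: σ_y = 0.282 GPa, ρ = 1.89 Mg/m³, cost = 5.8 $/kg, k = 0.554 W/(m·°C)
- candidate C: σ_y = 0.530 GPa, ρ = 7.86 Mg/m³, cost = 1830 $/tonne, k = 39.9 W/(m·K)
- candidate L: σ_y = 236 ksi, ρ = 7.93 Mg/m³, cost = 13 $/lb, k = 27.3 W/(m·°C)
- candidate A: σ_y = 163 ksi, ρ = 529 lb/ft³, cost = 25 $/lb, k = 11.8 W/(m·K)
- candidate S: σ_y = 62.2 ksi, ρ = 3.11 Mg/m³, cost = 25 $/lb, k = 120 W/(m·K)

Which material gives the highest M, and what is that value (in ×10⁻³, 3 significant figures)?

candidate C, M = 2.93×10⁻³

Screen on constraints: cost ≤ 17 $/kg; k ≥ 6.18 W/(m·K). Survivors: candidate D, candidate C.
Normalizing units and computing the index:
  candidate D: σ_y = 259.2 MPa, ρ = 7190 kg/m³
  candidate C: σ_y = 530.0 MPa, ρ = 7860 kg/m³
  candidate C: M = 2.93×10⁻³
  candidate D: M = 2.24×10⁻³
The maximum is for candidate C.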